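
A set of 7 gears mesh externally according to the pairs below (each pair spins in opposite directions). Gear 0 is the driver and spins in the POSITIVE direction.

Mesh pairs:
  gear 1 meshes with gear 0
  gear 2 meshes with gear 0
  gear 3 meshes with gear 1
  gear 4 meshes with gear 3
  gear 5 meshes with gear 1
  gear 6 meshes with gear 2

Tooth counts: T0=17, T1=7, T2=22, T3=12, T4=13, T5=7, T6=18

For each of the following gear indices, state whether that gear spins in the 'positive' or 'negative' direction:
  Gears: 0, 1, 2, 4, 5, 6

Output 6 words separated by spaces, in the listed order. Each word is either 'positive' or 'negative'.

Gear 0 (driver): positive (depth 0)
  gear 1: meshes with gear 0 -> depth 1 -> negative (opposite of gear 0)
  gear 2: meshes with gear 0 -> depth 1 -> negative (opposite of gear 0)
  gear 3: meshes with gear 1 -> depth 2 -> positive (opposite of gear 1)
  gear 4: meshes with gear 3 -> depth 3 -> negative (opposite of gear 3)
  gear 5: meshes with gear 1 -> depth 2 -> positive (opposite of gear 1)
  gear 6: meshes with gear 2 -> depth 2 -> positive (opposite of gear 2)
Queried indices 0, 1, 2, 4, 5, 6 -> positive, negative, negative, negative, positive, positive

Answer: positive negative negative negative positive positive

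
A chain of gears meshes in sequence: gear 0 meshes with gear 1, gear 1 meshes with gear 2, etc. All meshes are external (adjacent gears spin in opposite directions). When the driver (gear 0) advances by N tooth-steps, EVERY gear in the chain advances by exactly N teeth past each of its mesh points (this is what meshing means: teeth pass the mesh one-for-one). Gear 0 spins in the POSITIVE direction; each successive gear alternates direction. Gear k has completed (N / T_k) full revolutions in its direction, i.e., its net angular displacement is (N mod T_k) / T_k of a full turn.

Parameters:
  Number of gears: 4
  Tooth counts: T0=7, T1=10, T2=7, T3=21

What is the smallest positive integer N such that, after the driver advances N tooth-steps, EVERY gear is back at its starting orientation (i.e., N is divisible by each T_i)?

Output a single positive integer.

Gear k returns to start when N is a multiple of T_k.
All gears at start simultaneously when N is a common multiple of [7, 10, 7, 21]; the smallest such N is lcm(7, 10, 7, 21).
Start: lcm = T0 = 7
Fold in T1=10: gcd(7, 10) = 1; lcm(7, 10) = 7 * 10 / 1 = 70 / 1 = 70
Fold in T2=7: gcd(70, 7) = 7; lcm(70, 7) = 70 * 7 / 7 = 490 / 7 = 70
Fold in T3=21: gcd(70, 21) = 7; lcm(70, 21) = 70 * 21 / 7 = 1470 / 7 = 210
Full cycle length = 210

Answer: 210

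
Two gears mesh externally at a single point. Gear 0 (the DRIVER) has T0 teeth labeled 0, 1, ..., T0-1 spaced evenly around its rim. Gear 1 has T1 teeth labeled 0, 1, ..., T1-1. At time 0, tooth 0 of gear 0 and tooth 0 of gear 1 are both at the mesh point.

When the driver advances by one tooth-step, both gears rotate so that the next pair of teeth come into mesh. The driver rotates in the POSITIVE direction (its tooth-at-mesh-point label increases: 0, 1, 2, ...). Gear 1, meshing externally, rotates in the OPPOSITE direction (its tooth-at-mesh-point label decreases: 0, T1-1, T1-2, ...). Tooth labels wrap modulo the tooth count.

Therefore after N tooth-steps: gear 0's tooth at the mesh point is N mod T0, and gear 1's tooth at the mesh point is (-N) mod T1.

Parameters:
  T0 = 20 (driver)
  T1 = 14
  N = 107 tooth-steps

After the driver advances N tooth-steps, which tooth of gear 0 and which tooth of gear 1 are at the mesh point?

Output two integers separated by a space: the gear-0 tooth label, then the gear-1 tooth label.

Answer: 7 5

Derivation:
Gear 0 (driver, T0=20): tooth at mesh = N mod T0
  107 = 5 * 20 + 7, so 107 mod 20 = 7
  gear 0 tooth = 7
Gear 1 (driven, T1=14): tooth at mesh = (-N) mod T1
  107 = 7 * 14 + 9, so 107 mod 14 = 9
  (-107) mod 14 = (-9) mod 14 = 14 - 9 = 5
Mesh after 107 steps: gear-0 tooth 7 meets gear-1 tooth 5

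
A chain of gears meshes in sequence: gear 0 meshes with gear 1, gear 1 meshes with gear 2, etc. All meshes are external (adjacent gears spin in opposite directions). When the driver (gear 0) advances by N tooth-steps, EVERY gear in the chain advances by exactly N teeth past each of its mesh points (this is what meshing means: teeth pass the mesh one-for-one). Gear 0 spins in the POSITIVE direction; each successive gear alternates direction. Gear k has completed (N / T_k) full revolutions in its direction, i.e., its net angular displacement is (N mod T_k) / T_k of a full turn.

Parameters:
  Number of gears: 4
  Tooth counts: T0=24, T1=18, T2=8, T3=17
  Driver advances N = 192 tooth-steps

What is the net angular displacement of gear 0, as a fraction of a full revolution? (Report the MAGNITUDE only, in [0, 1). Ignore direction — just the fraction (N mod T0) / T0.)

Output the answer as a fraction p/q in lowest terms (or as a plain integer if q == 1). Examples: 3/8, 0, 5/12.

Chain of 4 gears, tooth counts: [24, 18, 8, 17]
  gear 0: T0=24, direction=positive, advance = 192 mod 24 = 0 teeth = 0/24 turn
  gear 1: T1=18, direction=negative, advance = 192 mod 18 = 12 teeth = 12/18 turn
  gear 2: T2=8, direction=positive, advance = 192 mod 8 = 0 teeth = 0/8 turn
  gear 3: T3=17, direction=negative, advance = 192 mod 17 = 5 teeth = 5/17 turn
Gear 0: 192 mod 24 = 0
Fraction = 0 / 24 = 0/1 (gcd(0,24)=24) = 0

Answer: 0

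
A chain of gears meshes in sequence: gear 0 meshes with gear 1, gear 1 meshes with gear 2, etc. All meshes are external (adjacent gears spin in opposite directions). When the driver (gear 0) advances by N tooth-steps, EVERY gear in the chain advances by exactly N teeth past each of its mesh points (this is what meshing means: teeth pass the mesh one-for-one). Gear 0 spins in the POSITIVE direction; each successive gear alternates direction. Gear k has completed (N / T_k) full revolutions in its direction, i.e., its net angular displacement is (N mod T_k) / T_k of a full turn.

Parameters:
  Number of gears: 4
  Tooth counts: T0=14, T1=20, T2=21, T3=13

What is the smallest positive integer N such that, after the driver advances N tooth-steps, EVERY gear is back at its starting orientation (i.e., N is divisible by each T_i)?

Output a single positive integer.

Answer: 5460

Derivation:
Gear k returns to start when N is a multiple of T_k.
All gears at start simultaneously when N is a common multiple of [14, 20, 21, 13]; the smallest such N is lcm(14, 20, 21, 13).
Start: lcm = T0 = 14
Fold in T1=20: gcd(14, 20) = 2; lcm(14, 20) = 14 * 20 / 2 = 280 / 2 = 140
Fold in T2=21: gcd(140, 21) = 7; lcm(140, 21) = 140 * 21 / 7 = 2940 / 7 = 420
Fold in T3=13: gcd(420, 13) = 1; lcm(420, 13) = 420 * 13 / 1 = 5460 / 1 = 5460
Full cycle length = 5460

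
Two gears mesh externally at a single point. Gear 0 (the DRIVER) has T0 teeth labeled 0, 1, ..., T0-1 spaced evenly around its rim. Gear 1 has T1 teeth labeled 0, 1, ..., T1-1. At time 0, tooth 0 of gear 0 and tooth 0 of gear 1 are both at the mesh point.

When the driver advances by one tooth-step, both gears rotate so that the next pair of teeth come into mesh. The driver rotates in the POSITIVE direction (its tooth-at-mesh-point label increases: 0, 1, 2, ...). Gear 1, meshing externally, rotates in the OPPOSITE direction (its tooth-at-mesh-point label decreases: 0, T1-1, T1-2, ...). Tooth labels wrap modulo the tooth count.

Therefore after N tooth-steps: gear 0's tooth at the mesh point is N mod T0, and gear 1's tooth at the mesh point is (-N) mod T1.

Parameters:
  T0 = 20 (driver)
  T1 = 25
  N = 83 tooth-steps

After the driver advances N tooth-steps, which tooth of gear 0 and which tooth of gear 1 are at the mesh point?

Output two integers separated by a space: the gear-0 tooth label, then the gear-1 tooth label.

Answer: 3 17

Derivation:
Gear 0 (driver, T0=20): tooth at mesh = N mod T0
  83 = 4 * 20 + 3, so 83 mod 20 = 3
  gear 0 tooth = 3
Gear 1 (driven, T1=25): tooth at mesh = (-N) mod T1
  83 = 3 * 25 + 8, so 83 mod 25 = 8
  (-83) mod 25 = (-8) mod 25 = 25 - 8 = 17
Mesh after 83 steps: gear-0 tooth 3 meets gear-1 tooth 17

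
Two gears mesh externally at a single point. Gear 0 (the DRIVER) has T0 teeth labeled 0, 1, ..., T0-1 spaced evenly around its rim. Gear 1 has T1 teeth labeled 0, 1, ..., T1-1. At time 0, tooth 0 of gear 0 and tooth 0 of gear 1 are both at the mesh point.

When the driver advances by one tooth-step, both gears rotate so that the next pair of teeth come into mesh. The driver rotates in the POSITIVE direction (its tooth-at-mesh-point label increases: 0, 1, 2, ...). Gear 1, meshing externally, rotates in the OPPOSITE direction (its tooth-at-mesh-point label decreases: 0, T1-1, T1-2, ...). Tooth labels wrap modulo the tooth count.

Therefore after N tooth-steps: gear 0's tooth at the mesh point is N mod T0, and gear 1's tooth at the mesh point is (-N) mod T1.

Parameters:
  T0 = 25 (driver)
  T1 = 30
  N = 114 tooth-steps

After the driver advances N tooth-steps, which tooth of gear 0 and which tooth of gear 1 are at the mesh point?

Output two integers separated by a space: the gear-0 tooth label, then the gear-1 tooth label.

Answer: 14 6

Derivation:
Gear 0 (driver, T0=25): tooth at mesh = N mod T0
  114 = 4 * 25 + 14, so 114 mod 25 = 14
  gear 0 tooth = 14
Gear 1 (driven, T1=30): tooth at mesh = (-N) mod T1
  114 = 3 * 30 + 24, so 114 mod 30 = 24
  (-114) mod 30 = (-24) mod 30 = 30 - 24 = 6
Mesh after 114 steps: gear-0 tooth 14 meets gear-1 tooth 6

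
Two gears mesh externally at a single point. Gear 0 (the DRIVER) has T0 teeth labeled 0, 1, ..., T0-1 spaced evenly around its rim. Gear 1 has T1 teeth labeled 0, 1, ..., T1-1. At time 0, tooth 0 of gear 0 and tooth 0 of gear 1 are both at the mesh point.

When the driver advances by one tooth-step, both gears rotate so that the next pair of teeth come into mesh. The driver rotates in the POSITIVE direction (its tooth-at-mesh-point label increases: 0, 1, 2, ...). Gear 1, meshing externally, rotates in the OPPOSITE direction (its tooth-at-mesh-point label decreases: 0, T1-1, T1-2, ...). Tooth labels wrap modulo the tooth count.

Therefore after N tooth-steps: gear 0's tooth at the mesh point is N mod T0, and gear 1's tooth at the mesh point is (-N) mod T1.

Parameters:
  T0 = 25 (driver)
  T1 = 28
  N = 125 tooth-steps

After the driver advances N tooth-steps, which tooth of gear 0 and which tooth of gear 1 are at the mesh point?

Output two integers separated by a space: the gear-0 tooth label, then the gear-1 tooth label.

Gear 0 (driver, T0=25): tooth at mesh = N mod T0
  125 = 5 * 25 + 0, so 125 mod 25 = 0
  gear 0 tooth = 0
Gear 1 (driven, T1=28): tooth at mesh = (-N) mod T1
  125 = 4 * 28 + 13, so 125 mod 28 = 13
  (-125) mod 28 = (-13) mod 28 = 28 - 13 = 15
Mesh after 125 steps: gear-0 tooth 0 meets gear-1 tooth 15

Answer: 0 15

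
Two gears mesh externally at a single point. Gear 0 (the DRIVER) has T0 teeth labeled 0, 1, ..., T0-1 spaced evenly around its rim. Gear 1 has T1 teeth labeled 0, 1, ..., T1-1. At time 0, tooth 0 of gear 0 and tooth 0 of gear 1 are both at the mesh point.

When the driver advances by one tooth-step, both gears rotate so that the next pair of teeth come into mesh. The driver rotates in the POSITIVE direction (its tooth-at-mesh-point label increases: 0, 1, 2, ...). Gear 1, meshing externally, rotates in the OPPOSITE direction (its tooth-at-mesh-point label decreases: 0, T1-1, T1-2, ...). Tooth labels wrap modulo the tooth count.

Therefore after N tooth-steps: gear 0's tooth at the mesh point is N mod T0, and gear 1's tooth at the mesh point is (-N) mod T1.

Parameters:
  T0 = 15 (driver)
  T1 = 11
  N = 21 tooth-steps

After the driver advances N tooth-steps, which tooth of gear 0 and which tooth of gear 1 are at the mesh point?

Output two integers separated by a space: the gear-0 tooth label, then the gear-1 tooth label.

Answer: 6 1

Derivation:
Gear 0 (driver, T0=15): tooth at mesh = N mod T0
  21 = 1 * 15 + 6, so 21 mod 15 = 6
  gear 0 tooth = 6
Gear 1 (driven, T1=11): tooth at mesh = (-N) mod T1
  21 = 1 * 11 + 10, so 21 mod 11 = 10
  (-21) mod 11 = (-10) mod 11 = 11 - 10 = 1
Mesh after 21 steps: gear-0 tooth 6 meets gear-1 tooth 1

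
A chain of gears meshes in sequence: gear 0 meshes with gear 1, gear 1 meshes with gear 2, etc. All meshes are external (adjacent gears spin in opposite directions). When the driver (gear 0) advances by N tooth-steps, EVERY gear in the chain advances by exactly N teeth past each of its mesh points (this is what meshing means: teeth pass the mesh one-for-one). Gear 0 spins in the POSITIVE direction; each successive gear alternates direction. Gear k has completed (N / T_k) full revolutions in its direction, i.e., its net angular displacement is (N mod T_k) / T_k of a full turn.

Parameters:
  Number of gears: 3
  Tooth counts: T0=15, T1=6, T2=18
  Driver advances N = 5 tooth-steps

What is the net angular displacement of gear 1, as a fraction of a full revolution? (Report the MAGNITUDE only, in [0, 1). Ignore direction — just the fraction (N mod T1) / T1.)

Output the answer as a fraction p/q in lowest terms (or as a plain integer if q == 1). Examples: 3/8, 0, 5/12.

Answer: 5/6

Derivation:
Chain of 3 gears, tooth counts: [15, 6, 18]
  gear 0: T0=15, direction=positive, advance = 5 mod 15 = 5 teeth = 5/15 turn
  gear 1: T1=6, direction=negative, advance = 5 mod 6 = 5 teeth = 5/6 turn
  gear 2: T2=18, direction=positive, advance = 5 mod 18 = 5 teeth = 5/18 turn
Gear 1: 5 mod 6 = 5
Fraction = 5 / 6 = 5/6 (gcd(5,6)=1) = 5/6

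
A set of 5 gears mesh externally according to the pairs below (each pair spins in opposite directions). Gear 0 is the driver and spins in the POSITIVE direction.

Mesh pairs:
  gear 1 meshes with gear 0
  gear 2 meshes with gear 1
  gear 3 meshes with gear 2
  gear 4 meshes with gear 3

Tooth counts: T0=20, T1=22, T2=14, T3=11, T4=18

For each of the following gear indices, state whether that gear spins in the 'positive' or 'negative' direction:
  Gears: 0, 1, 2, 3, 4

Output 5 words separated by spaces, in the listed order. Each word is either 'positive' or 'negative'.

Answer: positive negative positive negative positive

Derivation:
Gear 0 (driver): positive (depth 0)
  gear 1: meshes with gear 0 -> depth 1 -> negative (opposite of gear 0)
  gear 2: meshes with gear 1 -> depth 2 -> positive (opposite of gear 1)
  gear 3: meshes with gear 2 -> depth 3 -> negative (opposite of gear 2)
  gear 4: meshes with gear 3 -> depth 4 -> positive (opposite of gear 3)
Queried indices 0, 1, 2, 3, 4 -> positive, negative, positive, negative, positive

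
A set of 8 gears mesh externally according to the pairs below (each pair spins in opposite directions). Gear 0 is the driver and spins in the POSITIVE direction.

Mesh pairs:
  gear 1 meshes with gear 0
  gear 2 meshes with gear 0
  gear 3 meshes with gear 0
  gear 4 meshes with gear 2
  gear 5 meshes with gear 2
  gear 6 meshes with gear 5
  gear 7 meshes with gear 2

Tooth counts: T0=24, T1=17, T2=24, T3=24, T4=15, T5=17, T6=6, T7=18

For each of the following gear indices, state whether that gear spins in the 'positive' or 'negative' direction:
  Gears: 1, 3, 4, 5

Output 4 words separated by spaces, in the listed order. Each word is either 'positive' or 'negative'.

Gear 0 (driver): positive (depth 0)
  gear 1: meshes with gear 0 -> depth 1 -> negative (opposite of gear 0)
  gear 2: meshes with gear 0 -> depth 1 -> negative (opposite of gear 0)
  gear 3: meshes with gear 0 -> depth 1 -> negative (opposite of gear 0)
  gear 4: meshes with gear 2 -> depth 2 -> positive (opposite of gear 2)
  gear 5: meshes with gear 2 -> depth 2 -> positive (opposite of gear 2)
  gear 6: meshes with gear 5 -> depth 3 -> negative (opposite of gear 5)
  gear 7: meshes with gear 2 -> depth 2 -> positive (opposite of gear 2)
Queried indices 1, 3, 4, 5 -> negative, negative, positive, positive

Answer: negative negative positive positive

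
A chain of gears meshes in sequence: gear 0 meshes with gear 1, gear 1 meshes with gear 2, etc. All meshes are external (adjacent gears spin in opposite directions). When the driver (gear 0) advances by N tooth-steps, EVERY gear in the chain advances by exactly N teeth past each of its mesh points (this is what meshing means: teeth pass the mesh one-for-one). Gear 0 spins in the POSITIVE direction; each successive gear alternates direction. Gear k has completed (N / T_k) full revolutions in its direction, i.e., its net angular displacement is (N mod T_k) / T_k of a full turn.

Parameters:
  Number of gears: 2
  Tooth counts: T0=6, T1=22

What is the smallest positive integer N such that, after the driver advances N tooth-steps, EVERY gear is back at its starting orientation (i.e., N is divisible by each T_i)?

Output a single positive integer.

Gear k returns to start when N is a multiple of T_k.
All gears at start simultaneously when N is a common multiple of [6, 22]; the smallest such N is lcm(6, 22).
Start: lcm = T0 = 6
Fold in T1=22: gcd(6, 22) = 2; lcm(6, 22) = 6 * 22 / 2 = 132 / 2 = 66
Full cycle length = 66

Answer: 66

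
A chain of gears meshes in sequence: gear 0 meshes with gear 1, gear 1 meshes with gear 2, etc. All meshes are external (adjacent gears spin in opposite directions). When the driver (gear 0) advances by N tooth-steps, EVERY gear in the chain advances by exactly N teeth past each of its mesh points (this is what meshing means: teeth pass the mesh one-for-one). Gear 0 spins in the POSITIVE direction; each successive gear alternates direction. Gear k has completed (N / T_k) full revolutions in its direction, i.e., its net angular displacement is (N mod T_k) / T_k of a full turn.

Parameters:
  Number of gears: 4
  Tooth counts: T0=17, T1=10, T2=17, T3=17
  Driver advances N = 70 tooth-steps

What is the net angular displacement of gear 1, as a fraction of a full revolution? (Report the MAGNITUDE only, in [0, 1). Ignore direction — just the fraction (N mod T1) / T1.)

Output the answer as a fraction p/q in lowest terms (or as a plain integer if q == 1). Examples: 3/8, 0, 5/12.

Answer: 0

Derivation:
Chain of 4 gears, tooth counts: [17, 10, 17, 17]
  gear 0: T0=17, direction=positive, advance = 70 mod 17 = 2 teeth = 2/17 turn
  gear 1: T1=10, direction=negative, advance = 70 mod 10 = 0 teeth = 0/10 turn
  gear 2: T2=17, direction=positive, advance = 70 mod 17 = 2 teeth = 2/17 turn
  gear 3: T3=17, direction=negative, advance = 70 mod 17 = 2 teeth = 2/17 turn
Gear 1: 70 mod 10 = 0
Fraction = 0 / 10 = 0/1 (gcd(0,10)=10) = 0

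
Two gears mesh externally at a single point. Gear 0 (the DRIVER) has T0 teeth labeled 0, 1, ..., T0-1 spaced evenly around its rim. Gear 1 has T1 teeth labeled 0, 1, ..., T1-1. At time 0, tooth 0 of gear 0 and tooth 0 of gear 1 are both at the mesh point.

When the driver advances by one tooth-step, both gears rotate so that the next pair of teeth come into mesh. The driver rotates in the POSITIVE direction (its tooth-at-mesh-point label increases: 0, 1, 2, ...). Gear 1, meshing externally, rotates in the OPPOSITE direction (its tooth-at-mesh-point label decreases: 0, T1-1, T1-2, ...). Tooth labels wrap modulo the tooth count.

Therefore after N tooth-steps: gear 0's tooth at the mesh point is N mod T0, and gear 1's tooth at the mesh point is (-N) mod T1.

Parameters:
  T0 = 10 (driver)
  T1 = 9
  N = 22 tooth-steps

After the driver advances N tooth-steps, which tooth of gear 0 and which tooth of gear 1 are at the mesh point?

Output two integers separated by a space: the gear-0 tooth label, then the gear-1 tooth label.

Answer: 2 5

Derivation:
Gear 0 (driver, T0=10): tooth at mesh = N mod T0
  22 = 2 * 10 + 2, so 22 mod 10 = 2
  gear 0 tooth = 2
Gear 1 (driven, T1=9): tooth at mesh = (-N) mod T1
  22 = 2 * 9 + 4, so 22 mod 9 = 4
  (-22) mod 9 = (-4) mod 9 = 9 - 4 = 5
Mesh after 22 steps: gear-0 tooth 2 meets gear-1 tooth 5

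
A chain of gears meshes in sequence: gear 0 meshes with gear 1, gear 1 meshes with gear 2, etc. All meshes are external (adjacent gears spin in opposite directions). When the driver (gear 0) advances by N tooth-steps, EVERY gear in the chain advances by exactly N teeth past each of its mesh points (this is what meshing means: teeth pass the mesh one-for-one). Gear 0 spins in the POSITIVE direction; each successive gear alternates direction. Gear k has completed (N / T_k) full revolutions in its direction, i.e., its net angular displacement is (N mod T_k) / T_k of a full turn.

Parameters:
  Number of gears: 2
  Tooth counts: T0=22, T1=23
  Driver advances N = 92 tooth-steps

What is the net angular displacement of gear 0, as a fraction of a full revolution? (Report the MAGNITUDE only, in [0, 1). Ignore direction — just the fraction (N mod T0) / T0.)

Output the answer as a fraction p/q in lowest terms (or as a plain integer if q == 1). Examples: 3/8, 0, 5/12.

Answer: 2/11

Derivation:
Chain of 2 gears, tooth counts: [22, 23]
  gear 0: T0=22, direction=positive, advance = 92 mod 22 = 4 teeth = 4/22 turn
  gear 1: T1=23, direction=negative, advance = 92 mod 23 = 0 teeth = 0/23 turn
Gear 0: 92 mod 22 = 4
Fraction = 4 / 22 = 2/11 (gcd(4,22)=2) = 2/11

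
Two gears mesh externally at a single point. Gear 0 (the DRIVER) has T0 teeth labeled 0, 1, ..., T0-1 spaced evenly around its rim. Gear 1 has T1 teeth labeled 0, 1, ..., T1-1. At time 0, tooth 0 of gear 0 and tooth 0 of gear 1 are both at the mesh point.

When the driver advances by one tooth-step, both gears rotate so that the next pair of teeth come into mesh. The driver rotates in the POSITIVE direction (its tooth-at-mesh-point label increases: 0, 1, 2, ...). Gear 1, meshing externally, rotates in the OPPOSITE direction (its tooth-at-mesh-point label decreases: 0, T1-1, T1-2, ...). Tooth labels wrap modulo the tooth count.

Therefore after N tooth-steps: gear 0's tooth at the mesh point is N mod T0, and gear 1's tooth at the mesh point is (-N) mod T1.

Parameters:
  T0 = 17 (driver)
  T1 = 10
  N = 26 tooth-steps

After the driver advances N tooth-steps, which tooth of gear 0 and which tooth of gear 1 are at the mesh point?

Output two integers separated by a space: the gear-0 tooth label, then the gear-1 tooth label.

Gear 0 (driver, T0=17): tooth at mesh = N mod T0
  26 = 1 * 17 + 9, so 26 mod 17 = 9
  gear 0 tooth = 9
Gear 1 (driven, T1=10): tooth at mesh = (-N) mod T1
  26 = 2 * 10 + 6, so 26 mod 10 = 6
  (-26) mod 10 = (-6) mod 10 = 10 - 6 = 4
Mesh after 26 steps: gear-0 tooth 9 meets gear-1 tooth 4

Answer: 9 4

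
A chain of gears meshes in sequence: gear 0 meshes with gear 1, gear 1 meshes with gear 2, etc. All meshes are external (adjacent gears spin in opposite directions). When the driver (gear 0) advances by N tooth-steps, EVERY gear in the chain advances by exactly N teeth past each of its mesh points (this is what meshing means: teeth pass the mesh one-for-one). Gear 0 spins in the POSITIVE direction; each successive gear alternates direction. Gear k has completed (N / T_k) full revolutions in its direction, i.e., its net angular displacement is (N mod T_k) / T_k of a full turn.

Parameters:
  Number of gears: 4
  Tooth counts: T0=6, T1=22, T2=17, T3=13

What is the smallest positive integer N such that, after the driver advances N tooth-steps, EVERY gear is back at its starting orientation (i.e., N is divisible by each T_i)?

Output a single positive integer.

Gear k returns to start when N is a multiple of T_k.
All gears at start simultaneously when N is a common multiple of [6, 22, 17, 13]; the smallest such N is lcm(6, 22, 17, 13).
Start: lcm = T0 = 6
Fold in T1=22: gcd(6, 22) = 2; lcm(6, 22) = 6 * 22 / 2 = 132 / 2 = 66
Fold in T2=17: gcd(66, 17) = 1; lcm(66, 17) = 66 * 17 / 1 = 1122 / 1 = 1122
Fold in T3=13: gcd(1122, 13) = 1; lcm(1122, 13) = 1122 * 13 / 1 = 14586 / 1 = 14586
Full cycle length = 14586

Answer: 14586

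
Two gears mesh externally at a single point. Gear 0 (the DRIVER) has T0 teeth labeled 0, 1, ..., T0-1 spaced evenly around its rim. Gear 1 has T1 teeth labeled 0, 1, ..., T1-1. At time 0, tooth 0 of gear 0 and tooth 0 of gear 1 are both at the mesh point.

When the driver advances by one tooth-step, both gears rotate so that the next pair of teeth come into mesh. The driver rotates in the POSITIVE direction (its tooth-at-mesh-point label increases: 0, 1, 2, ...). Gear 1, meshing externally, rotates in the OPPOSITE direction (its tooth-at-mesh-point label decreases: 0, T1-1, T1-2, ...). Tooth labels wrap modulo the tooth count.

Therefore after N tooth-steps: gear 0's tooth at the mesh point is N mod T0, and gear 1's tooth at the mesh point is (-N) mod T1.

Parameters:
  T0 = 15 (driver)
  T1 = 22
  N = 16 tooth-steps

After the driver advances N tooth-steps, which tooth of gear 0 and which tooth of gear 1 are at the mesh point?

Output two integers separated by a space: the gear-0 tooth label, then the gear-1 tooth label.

Gear 0 (driver, T0=15): tooth at mesh = N mod T0
  16 = 1 * 15 + 1, so 16 mod 15 = 1
  gear 0 tooth = 1
Gear 1 (driven, T1=22): tooth at mesh = (-N) mod T1
  16 = 0 * 22 + 16, so 16 mod 22 = 16
  (-16) mod 22 = (-16) mod 22 = 22 - 16 = 6
Mesh after 16 steps: gear-0 tooth 1 meets gear-1 tooth 6

Answer: 1 6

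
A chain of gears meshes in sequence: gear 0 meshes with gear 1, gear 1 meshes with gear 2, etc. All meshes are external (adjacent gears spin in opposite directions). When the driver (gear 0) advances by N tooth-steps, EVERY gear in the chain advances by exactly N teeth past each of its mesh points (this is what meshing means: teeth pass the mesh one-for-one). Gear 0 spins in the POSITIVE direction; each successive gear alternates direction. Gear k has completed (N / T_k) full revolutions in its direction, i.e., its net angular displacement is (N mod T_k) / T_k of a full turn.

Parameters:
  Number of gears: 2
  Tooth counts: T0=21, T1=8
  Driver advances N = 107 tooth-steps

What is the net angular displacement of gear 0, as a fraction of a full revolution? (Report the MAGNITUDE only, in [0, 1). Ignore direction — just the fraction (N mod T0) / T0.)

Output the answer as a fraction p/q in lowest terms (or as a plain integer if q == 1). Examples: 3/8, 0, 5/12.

Answer: 2/21

Derivation:
Chain of 2 gears, tooth counts: [21, 8]
  gear 0: T0=21, direction=positive, advance = 107 mod 21 = 2 teeth = 2/21 turn
  gear 1: T1=8, direction=negative, advance = 107 mod 8 = 3 teeth = 3/8 turn
Gear 0: 107 mod 21 = 2
Fraction = 2 / 21 = 2/21 (gcd(2,21)=1) = 2/21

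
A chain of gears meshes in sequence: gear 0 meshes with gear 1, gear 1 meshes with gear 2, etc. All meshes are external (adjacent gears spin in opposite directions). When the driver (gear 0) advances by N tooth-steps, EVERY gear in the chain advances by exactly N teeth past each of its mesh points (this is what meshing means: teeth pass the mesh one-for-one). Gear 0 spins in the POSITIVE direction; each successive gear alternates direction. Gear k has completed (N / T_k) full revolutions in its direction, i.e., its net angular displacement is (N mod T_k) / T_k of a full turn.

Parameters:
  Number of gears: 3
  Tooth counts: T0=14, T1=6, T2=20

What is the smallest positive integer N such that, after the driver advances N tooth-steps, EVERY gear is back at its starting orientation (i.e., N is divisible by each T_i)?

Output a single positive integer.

Gear k returns to start when N is a multiple of T_k.
All gears at start simultaneously when N is a common multiple of [14, 6, 20]; the smallest such N is lcm(14, 6, 20).
Start: lcm = T0 = 14
Fold in T1=6: gcd(14, 6) = 2; lcm(14, 6) = 14 * 6 / 2 = 84 / 2 = 42
Fold in T2=20: gcd(42, 20) = 2; lcm(42, 20) = 42 * 20 / 2 = 840 / 2 = 420
Full cycle length = 420

Answer: 420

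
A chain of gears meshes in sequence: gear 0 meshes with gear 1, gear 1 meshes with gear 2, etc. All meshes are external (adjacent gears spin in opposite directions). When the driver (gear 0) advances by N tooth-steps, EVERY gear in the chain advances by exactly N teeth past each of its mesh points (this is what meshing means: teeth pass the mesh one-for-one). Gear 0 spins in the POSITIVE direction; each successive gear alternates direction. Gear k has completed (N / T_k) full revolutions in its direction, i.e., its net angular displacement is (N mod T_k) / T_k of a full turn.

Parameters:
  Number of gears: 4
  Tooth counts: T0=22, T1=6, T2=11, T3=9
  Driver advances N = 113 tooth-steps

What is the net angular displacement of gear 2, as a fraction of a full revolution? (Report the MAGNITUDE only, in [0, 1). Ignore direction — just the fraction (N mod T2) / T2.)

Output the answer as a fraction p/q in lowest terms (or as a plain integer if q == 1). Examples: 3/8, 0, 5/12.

Chain of 4 gears, tooth counts: [22, 6, 11, 9]
  gear 0: T0=22, direction=positive, advance = 113 mod 22 = 3 teeth = 3/22 turn
  gear 1: T1=6, direction=negative, advance = 113 mod 6 = 5 teeth = 5/6 turn
  gear 2: T2=11, direction=positive, advance = 113 mod 11 = 3 teeth = 3/11 turn
  gear 3: T3=9, direction=negative, advance = 113 mod 9 = 5 teeth = 5/9 turn
Gear 2: 113 mod 11 = 3
Fraction = 3 / 11 = 3/11 (gcd(3,11)=1) = 3/11

Answer: 3/11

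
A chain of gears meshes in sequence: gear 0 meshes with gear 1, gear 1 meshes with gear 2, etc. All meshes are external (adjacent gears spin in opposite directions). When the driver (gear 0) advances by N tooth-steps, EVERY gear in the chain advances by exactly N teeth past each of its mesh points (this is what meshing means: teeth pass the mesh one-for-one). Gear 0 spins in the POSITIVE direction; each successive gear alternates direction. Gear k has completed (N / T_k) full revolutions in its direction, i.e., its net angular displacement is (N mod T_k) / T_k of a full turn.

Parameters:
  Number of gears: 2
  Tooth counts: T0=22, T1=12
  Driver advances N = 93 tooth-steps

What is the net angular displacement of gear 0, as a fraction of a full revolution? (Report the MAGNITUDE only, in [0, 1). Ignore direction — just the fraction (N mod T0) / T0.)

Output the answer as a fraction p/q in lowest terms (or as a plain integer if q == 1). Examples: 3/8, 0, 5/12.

Chain of 2 gears, tooth counts: [22, 12]
  gear 0: T0=22, direction=positive, advance = 93 mod 22 = 5 teeth = 5/22 turn
  gear 1: T1=12, direction=negative, advance = 93 mod 12 = 9 teeth = 9/12 turn
Gear 0: 93 mod 22 = 5
Fraction = 5 / 22 = 5/22 (gcd(5,22)=1) = 5/22

Answer: 5/22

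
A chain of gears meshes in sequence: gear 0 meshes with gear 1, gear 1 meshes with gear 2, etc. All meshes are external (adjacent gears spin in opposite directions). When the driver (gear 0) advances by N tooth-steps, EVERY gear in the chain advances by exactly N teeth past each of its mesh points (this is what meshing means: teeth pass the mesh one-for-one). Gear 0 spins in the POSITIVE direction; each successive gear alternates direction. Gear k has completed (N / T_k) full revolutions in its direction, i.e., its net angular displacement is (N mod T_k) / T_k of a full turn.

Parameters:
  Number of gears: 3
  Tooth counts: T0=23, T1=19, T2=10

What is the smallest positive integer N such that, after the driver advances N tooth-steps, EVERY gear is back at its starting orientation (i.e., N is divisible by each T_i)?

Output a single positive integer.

Gear k returns to start when N is a multiple of T_k.
All gears at start simultaneously when N is a common multiple of [23, 19, 10]; the smallest such N is lcm(23, 19, 10).
Start: lcm = T0 = 23
Fold in T1=19: gcd(23, 19) = 1; lcm(23, 19) = 23 * 19 / 1 = 437 / 1 = 437
Fold in T2=10: gcd(437, 10) = 1; lcm(437, 10) = 437 * 10 / 1 = 4370 / 1 = 4370
Full cycle length = 4370

Answer: 4370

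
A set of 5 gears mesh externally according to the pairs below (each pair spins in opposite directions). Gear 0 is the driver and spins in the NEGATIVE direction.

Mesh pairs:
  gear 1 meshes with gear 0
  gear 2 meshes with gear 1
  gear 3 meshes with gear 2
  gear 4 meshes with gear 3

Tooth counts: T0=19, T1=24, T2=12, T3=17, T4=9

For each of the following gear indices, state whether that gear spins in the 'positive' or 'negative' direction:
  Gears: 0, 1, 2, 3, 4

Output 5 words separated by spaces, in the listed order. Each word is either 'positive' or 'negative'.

Gear 0 (driver): negative (depth 0)
  gear 1: meshes with gear 0 -> depth 1 -> positive (opposite of gear 0)
  gear 2: meshes with gear 1 -> depth 2 -> negative (opposite of gear 1)
  gear 3: meshes with gear 2 -> depth 3 -> positive (opposite of gear 2)
  gear 4: meshes with gear 3 -> depth 4 -> negative (opposite of gear 3)
Queried indices 0, 1, 2, 3, 4 -> negative, positive, negative, positive, negative

Answer: negative positive negative positive negative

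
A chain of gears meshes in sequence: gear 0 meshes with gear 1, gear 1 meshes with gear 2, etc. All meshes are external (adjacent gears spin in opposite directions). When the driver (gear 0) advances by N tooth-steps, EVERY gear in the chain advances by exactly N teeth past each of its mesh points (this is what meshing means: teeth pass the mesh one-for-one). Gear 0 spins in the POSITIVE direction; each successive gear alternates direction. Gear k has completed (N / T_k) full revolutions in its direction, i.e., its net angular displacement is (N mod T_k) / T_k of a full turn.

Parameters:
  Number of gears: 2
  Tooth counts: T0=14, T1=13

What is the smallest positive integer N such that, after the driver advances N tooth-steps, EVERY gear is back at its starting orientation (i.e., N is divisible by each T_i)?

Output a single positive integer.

Answer: 182

Derivation:
Gear k returns to start when N is a multiple of T_k.
All gears at start simultaneously when N is a common multiple of [14, 13]; the smallest such N is lcm(14, 13).
Start: lcm = T0 = 14
Fold in T1=13: gcd(14, 13) = 1; lcm(14, 13) = 14 * 13 / 1 = 182 / 1 = 182
Full cycle length = 182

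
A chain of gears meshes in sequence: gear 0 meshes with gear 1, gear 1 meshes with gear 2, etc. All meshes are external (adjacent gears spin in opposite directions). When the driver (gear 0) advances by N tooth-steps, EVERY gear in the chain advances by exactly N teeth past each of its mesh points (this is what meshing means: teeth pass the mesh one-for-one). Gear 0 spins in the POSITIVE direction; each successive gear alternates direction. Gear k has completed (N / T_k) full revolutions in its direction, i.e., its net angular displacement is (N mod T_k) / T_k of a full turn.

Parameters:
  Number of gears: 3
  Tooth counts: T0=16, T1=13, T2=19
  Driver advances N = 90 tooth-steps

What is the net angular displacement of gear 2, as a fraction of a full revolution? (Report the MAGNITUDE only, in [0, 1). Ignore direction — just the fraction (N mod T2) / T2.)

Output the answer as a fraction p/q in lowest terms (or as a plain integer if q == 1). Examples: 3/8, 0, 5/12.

Chain of 3 gears, tooth counts: [16, 13, 19]
  gear 0: T0=16, direction=positive, advance = 90 mod 16 = 10 teeth = 10/16 turn
  gear 1: T1=13, direction=negative, advance = 90 mod 13 = 12 teeth = 12/13 turn
  gear 2: T2=19, direction=positive, advance = 90 mod 19 = 14 teeth = 14/19 turn
Gear 2: 90 mod 19 = 14
Fraction = 14 / 19 = 14/19 (gcd(14,19)=1) = 14/19

Answer: 14/19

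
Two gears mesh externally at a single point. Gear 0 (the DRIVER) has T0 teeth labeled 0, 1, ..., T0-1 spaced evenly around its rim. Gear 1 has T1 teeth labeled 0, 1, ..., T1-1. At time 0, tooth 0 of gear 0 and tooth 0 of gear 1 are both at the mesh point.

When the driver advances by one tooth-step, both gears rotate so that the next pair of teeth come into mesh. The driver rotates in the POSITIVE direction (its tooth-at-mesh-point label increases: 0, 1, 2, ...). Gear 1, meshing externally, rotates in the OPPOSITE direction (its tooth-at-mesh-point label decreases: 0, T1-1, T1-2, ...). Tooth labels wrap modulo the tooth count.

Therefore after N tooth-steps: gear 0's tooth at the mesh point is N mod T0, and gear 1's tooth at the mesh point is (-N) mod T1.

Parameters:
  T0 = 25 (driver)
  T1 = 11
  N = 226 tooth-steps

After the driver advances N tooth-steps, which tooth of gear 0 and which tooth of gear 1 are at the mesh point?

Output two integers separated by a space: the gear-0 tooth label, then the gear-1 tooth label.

Answer: 1 5

Derivation:
Gear 0 (driver, T0=25): tooth at mesh = N mod T0
  226 = 9 * 25 + 1, so 226 mod 25 = 1
  gear 0 tooth = 1
Gear 1 (driven, T1=11): tooth at mesh = (-N) mod T1
  226 = 20 * 11 + 6, so 226 mod 11 = 6
  (-226) mod 11 = (-6) mod 11 = 11 - 6 = 5
Mesh after 226 steps: gear-0 tooth 1 meets gear-1 tooth 5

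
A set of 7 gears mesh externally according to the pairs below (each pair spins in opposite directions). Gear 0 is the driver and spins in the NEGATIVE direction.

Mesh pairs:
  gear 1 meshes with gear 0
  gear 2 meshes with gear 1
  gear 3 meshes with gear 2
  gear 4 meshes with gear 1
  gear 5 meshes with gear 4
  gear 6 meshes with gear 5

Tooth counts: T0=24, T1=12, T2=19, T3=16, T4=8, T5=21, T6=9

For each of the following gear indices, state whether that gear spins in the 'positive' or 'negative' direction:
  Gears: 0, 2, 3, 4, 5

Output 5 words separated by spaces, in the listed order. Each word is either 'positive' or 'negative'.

Answer: negative negative positive negative positive

Derivation:
Gear 0 (driver): negative (depth 0)
  gear 1: meshes with gear 0 -> depth 1 -> positive (opposite of gear 0)
  gear 2: meshes with gear 1 -> depth 2 -> negative (opposite of gear 1)
  gear 3: meshes with gear 2 -> depth 3 -> positive (opposite of gear 2)
  gear 4: meshes with gear 1 -> depth 2 -> negative (opposite of gear 1)
  gear 5: meshes with gear 4 -> depth 3 -> positive (opposite of gear 4)
  gear 6: meshes with gear 5 -> depth 4 -> negative (opposite of gear 5)
Queried indices 0, 2, 3, 4, 5 -> negative, negative, positive, negative, positive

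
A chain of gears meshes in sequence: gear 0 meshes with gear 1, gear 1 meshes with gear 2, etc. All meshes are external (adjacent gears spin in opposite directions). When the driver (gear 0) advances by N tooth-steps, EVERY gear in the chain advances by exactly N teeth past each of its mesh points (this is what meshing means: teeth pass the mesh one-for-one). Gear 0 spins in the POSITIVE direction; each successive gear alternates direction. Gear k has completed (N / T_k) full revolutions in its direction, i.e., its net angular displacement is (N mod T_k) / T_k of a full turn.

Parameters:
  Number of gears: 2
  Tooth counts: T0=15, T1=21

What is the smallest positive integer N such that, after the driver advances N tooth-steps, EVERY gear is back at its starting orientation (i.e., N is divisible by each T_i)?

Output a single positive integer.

Gear k returns to start when N is a multiple of T_k.
All gears at start simultaneously when N is a common multiple of [15, 21]; the smallest such N is lcm(15, 21).
Start: lcm = T0 = 15
Fold in T1=21: gcd(15, 21) = 3; lcm(15, 21) = 15 * 21 / 3 = 315 / 3 = 105
Full cycle length = 105

Answer: 105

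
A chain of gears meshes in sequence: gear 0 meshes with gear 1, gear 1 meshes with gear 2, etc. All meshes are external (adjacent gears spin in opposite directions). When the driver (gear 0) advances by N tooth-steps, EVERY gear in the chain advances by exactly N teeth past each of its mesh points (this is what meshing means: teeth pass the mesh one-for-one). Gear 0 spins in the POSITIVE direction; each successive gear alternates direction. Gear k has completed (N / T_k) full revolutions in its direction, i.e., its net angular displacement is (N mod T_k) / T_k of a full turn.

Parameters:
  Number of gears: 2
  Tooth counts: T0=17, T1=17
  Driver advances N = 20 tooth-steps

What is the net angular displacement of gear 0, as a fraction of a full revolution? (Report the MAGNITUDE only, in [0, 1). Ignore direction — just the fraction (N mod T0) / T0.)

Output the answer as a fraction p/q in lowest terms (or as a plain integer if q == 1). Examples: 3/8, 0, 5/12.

Answer: 3/17

Derivation:
Chain of 2 gears, tooth counts: [17, 17]
  gear 0: T0=17, direction=positive, advance = 20 mod 17 = 3 teeth = 3/17 turn
  gear 1: T1=17, direction=negative, advance = 20 mod 17 = 3 teeth = 3/17 turn
Gear 0: 20 mod 17 = 3
Fraction = 3 / 17 = 3/17 (gcd(3,17)=1) = 3/17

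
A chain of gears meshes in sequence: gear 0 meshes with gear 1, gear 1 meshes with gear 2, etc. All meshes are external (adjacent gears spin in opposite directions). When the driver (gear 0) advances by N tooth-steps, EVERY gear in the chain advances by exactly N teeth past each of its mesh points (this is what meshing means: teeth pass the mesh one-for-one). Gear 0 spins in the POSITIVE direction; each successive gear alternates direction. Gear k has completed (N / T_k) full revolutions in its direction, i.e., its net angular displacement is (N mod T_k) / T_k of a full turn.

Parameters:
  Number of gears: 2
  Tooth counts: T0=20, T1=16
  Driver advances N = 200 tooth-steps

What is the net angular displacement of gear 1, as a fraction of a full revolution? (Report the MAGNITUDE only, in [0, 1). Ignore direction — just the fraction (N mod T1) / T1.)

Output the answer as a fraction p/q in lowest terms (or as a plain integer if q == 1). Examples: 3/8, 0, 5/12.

Answer: 1/2

Derivation:
Chain of 2 gears, tooth counts: [20, 16]
  gear 0: T0=20, direction=positive, advance = 200 mod 20 = 0 teeth = 0/20 turn
  gear 1: T1=16, direction=negative, advance = 200 mod 16 = 8 teeth = 8/16 turn
Gear 1: 200 mod 16 = 8
Fraction = 8 / 16 = 1/2 (gcd(8,16)=8) = 1/2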